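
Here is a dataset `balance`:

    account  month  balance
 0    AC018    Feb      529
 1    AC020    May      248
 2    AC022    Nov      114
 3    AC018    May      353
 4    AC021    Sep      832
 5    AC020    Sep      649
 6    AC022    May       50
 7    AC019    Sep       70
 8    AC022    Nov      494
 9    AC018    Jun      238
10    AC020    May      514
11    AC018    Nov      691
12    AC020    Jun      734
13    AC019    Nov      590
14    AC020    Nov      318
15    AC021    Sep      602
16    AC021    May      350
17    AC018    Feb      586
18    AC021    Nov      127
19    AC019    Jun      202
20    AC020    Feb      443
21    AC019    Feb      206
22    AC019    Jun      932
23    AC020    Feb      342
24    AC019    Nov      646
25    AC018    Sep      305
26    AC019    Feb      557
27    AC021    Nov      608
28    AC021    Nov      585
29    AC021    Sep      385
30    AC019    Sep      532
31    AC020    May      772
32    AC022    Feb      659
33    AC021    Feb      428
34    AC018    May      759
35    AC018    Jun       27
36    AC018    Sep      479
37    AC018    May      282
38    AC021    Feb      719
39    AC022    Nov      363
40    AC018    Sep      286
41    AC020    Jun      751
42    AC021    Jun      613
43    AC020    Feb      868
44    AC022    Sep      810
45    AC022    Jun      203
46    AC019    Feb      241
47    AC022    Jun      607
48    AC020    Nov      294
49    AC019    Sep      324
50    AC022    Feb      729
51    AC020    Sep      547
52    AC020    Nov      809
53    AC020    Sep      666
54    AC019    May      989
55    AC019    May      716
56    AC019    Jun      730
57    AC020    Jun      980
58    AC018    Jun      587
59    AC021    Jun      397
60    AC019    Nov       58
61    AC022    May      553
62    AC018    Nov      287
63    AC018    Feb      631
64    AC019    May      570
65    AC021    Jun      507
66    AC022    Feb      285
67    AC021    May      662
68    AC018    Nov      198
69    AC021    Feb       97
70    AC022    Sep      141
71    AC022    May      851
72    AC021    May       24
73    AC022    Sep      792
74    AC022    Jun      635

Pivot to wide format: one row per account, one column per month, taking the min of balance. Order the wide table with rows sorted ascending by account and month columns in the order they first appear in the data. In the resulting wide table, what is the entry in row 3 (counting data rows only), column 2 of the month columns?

With rows sorted ascending by account, row 3 is account=AC020. month columns in first-appearance order: Feb, May, Nov, Sep, Jun; column 2 is May.
Long rows with account=AC020, month=May: min(248, 514, 772) = 248.

248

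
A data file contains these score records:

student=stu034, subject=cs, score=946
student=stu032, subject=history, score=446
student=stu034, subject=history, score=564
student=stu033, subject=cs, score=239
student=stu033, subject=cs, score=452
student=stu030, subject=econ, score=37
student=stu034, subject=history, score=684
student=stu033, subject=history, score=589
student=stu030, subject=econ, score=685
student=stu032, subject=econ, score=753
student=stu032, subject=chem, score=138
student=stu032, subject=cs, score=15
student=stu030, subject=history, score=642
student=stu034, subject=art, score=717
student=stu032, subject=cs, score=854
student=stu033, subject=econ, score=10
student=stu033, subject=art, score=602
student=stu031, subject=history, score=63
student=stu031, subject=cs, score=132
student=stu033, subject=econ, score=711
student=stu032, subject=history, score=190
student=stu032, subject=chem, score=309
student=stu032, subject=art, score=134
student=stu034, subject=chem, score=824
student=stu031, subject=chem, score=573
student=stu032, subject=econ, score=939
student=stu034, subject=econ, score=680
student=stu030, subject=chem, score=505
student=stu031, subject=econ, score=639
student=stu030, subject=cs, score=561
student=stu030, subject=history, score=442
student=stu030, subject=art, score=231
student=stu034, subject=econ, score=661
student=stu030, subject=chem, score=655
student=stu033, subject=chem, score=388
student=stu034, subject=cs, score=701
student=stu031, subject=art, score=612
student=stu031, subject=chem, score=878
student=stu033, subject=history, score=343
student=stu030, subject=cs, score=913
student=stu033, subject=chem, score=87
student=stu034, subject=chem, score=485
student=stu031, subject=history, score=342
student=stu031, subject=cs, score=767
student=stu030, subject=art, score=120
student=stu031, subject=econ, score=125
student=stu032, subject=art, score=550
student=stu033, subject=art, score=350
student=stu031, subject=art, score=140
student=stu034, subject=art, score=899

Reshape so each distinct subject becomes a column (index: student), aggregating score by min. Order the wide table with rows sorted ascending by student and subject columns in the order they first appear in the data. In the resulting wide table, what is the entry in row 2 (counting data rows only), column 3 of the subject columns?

With rows sorted ascending by student, row 2 is student=stu031. subject columns in first-appearance order: cs, history, econ, chem, art; column 3 is econ.
Long rows with student=stu031, subject=econ: min(639, 125) = 125.

125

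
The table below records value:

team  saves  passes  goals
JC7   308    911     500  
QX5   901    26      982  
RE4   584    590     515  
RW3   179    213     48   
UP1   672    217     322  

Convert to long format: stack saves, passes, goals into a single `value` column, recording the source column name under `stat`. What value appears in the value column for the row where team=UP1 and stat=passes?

217

Unpivoting turns each (team, wide-column) pair into one long row.
The wide cell at row UP1, column passes holds 217, so the long row (UP1, passes) has value=217.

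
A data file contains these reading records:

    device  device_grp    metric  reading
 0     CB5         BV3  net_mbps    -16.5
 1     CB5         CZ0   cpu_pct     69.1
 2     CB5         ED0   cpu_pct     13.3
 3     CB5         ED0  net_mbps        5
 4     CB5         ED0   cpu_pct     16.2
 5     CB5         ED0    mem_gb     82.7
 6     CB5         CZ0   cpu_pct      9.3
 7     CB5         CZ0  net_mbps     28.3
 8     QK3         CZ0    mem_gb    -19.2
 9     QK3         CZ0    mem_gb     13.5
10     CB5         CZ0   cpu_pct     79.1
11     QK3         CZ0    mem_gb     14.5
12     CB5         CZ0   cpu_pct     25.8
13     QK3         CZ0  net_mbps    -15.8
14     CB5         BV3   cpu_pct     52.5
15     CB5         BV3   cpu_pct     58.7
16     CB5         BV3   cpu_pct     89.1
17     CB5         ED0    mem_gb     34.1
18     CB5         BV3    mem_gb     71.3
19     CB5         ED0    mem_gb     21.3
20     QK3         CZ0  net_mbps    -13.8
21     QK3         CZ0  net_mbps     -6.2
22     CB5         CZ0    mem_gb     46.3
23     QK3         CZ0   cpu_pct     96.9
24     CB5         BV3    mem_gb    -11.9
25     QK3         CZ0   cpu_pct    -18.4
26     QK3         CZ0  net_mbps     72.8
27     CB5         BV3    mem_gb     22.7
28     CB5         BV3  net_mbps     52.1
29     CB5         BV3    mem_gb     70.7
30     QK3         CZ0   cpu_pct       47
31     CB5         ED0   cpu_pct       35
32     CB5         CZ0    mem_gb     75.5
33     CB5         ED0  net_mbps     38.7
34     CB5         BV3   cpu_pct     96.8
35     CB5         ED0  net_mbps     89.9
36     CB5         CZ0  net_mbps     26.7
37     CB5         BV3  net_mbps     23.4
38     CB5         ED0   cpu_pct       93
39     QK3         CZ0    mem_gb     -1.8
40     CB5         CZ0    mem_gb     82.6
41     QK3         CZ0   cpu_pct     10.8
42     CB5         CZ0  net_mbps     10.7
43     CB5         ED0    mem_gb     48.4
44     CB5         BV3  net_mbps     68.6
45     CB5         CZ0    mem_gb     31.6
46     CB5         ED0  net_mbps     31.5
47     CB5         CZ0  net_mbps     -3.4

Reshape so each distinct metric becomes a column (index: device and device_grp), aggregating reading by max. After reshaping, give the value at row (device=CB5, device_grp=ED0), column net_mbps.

Rows with device=CB5, device_grp=ED0 and metric=net_mbps: reading values are 5, 38.7, 89.9, 31.5.
max(5, 38.7, 89.9, 31.5) = 89.9.

89.9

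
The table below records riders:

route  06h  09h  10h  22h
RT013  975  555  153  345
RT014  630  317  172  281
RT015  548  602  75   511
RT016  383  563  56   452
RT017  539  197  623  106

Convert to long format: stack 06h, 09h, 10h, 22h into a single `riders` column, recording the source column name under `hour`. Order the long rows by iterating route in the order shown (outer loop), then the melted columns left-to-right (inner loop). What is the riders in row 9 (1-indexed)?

548

20 rows total (5 × 4). Row 9: index ⌊(9-1)/4⌋ = 2 into route → RT015; (9-1) mod 4 = 0 into the melted columns → 06h.
So row 9 is (RT015, 06h, 548); riders = 548.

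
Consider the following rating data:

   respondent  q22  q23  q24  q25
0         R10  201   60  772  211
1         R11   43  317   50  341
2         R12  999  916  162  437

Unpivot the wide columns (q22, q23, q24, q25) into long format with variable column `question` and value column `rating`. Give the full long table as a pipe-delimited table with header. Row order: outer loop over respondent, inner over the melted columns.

| respondent | question | rating |
| R10 | q22 | 201 |
| R10 | q23 | 60 |
| R10 | q24 | 772 |
| R10 | q25 | 211 |
| R11 | q22 | 43 |
| R11 | q23 | 317 |
| R11 | q24 | 50 |
| R11 | q25 | 341 |
| R12 | q22 | 999 |
| R12 | q23 | 916 |
| R12 | q24 | 162 |
| R12 | q25 | 437 |

Each (respondent, column) pair becomes one row: 3 × 4 = 12 rows.
For example, (R10, q22) → rating=201.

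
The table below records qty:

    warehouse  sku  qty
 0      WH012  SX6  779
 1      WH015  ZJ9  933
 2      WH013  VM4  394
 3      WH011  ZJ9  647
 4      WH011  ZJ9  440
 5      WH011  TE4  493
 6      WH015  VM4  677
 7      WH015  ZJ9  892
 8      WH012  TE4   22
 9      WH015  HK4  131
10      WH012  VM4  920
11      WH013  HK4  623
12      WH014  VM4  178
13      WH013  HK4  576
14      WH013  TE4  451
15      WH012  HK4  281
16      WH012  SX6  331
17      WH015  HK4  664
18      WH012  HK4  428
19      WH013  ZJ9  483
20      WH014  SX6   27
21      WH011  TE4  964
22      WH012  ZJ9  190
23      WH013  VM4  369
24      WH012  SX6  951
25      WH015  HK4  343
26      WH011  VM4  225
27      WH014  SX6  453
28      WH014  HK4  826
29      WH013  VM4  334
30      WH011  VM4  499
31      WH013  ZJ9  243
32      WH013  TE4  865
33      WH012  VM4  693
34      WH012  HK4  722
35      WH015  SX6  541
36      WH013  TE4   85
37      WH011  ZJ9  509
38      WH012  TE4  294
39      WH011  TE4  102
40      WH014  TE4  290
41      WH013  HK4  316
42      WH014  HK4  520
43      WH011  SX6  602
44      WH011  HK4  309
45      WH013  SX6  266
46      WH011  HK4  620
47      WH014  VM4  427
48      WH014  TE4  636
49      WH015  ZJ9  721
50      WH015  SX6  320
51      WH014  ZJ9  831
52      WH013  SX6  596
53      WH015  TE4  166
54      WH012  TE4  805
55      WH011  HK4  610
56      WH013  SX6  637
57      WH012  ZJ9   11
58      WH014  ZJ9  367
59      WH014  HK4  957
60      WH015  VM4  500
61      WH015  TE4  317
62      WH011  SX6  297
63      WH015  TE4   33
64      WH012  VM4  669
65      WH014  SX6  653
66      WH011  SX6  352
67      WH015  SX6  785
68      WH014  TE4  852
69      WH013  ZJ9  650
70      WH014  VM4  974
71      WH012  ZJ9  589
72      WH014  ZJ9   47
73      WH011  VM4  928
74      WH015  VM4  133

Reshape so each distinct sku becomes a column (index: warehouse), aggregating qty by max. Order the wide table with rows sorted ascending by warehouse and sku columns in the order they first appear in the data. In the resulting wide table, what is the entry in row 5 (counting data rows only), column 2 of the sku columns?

933

With rows sorted ascending by warehouse, row 5 is warehouse=WH015. sku columns in first-appearance order: SX6, ZJ9, VM4, TE4, HK4; column 2 is ZJ9.
Long rows with warehouse=WH015, sku=ZJ9: max(933, 892, 721) = 933.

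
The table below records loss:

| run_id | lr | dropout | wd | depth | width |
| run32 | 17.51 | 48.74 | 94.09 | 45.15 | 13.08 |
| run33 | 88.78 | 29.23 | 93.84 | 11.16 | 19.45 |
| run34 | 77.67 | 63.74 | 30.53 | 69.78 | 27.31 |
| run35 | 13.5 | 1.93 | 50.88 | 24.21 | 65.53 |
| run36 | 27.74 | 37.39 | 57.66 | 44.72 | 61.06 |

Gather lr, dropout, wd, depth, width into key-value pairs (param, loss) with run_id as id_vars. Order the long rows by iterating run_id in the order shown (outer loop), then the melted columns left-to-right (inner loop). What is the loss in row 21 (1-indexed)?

27.74

25 rows total (5 × 5). Row 21: index ⌊(21-1)/5⌋ = 4 into run_id → run36; (21-1) mod 5 = 0 into the melted columns → lr.
So row 21 is (run36, lr, 27.74); loss = 27.74.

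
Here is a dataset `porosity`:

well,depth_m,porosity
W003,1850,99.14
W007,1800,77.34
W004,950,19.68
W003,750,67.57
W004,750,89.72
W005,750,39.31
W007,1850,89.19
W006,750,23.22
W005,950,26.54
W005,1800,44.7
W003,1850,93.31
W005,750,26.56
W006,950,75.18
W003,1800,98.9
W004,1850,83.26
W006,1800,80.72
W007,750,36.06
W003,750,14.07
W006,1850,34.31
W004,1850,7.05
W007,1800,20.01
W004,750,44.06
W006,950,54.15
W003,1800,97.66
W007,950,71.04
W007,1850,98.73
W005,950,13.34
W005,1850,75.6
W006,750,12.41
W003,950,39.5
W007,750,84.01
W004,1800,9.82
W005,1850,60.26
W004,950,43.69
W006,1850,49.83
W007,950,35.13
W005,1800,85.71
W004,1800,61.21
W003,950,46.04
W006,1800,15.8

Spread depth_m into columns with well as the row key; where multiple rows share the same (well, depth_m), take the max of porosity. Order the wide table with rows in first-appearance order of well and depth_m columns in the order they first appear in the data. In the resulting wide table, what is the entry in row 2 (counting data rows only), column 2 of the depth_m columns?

77.34

With rows in first-appearance order of well, row 2 is well=W007. depth_m columns in first-appearance order: 1850, 1800, 950, 750; column 2 is 1800.
Long rows with well=W007, depth_m=1800: max(77.34, 20.01) = 77.34.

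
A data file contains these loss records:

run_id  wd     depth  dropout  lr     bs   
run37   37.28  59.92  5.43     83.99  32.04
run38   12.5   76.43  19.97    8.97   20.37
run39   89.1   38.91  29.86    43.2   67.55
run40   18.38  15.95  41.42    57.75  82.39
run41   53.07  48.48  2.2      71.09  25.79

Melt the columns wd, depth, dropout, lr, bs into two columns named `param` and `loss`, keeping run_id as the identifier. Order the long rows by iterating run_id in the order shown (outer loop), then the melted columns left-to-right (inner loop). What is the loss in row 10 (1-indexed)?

25 rows total (5 × 5). Row 10: index ⌊(10-1)/5⌋ = 1 into run_id → run38; (10-1) mod 5 = 4 into the melted columns → bs.
So row 10 is (run38, bs, 20.37); loss = 20.37.

20.37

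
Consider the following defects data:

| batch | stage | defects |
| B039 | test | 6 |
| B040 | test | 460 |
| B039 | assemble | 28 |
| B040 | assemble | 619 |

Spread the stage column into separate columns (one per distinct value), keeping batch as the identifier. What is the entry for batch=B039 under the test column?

6

Wide layout: rows indexed by batch, columns are the 2 distinct stage values (test, assemble).
Cell (batch=B039, stage=test) draws from the long row where batch=B039 and stage=test, which has defects=6.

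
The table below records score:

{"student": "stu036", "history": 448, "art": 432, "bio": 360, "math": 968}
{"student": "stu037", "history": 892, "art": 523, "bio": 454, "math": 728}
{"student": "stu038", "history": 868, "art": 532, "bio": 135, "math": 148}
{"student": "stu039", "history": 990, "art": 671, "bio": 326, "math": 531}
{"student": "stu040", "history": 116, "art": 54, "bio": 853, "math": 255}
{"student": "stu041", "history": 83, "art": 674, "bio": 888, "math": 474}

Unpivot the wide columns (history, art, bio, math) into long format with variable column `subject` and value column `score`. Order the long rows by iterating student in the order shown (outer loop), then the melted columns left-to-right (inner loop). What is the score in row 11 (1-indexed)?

135

24 rows total (6 × 4). Row 11: index ⌊(11-1)/4⌋ = 2 into student → stu038; (11-1) mod 4 = 2 into the melted columns → bio.
So row 11 is (stu038, bio, 135); score = 135.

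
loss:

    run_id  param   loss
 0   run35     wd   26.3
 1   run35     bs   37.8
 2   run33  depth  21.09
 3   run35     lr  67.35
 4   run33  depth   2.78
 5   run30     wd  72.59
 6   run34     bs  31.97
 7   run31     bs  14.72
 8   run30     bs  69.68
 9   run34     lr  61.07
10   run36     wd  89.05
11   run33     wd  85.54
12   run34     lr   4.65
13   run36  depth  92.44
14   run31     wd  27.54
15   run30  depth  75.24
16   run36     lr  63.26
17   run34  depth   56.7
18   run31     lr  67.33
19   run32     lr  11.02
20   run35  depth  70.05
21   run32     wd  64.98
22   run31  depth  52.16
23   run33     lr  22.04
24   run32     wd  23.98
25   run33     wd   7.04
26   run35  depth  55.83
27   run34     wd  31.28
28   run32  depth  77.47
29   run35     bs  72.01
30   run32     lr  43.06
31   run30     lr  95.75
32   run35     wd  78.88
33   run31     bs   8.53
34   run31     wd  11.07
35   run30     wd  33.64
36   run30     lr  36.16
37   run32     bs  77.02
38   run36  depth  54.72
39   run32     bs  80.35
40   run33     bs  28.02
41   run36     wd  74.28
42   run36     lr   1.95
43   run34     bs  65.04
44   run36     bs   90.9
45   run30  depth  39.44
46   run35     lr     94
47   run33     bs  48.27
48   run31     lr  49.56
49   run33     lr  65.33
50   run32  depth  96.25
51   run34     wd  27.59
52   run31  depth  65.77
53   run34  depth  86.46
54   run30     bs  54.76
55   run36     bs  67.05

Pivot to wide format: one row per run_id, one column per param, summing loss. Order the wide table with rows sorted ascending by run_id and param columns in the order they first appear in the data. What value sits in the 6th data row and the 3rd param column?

With rows sorted ascending by run_id, row 6 is run_id=run35. param columns in first-appearance order: wd, bs, depth, lr; column 3 is depth.
Long rows with run_id=run35, param=depth: 70.05 + 55.83 = 125.88.

125.88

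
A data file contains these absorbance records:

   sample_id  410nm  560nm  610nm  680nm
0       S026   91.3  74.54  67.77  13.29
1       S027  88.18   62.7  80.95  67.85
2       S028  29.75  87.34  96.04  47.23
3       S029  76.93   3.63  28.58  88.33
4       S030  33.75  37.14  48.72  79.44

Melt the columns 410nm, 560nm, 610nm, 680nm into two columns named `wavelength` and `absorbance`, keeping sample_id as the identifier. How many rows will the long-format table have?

5 sample_id values × 4 melted columns = 20 rows.

20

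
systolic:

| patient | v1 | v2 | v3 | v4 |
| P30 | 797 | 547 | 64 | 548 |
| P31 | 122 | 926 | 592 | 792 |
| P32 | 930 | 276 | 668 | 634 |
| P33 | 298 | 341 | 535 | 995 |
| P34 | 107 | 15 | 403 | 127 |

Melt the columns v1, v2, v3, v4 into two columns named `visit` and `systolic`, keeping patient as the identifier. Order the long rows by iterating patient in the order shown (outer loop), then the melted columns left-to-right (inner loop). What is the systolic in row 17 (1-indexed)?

107

20 rows total (5 × 4). Row 17: index ⌊(17-1)/4⌋ = 4 into patient → P34; (17-1) mod 4 = 0 into the melted columns → v1.
So row 17 is (P34, v1, 107); systolic = 107.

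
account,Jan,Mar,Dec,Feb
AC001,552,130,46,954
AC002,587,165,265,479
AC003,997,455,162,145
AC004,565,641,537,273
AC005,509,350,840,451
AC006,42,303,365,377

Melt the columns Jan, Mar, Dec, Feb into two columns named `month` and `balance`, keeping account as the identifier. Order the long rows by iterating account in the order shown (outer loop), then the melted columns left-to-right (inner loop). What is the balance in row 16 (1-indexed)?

273

24 rows total (6 × 4). Row 16: index ⌊(16-1)/4⌋ = 3 into account → AC004; (16-1) mod 4 = 3 into the melted columns → Feb.
So row 16 is (AC004, Feb, 273); balance = 273.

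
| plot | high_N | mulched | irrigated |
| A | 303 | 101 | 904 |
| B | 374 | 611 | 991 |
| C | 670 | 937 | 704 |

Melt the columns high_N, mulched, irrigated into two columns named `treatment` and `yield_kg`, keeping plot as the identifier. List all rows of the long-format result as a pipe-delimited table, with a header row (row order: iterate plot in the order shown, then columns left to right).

| plot | treatment | yield_kg |
| A | high_N | 303 |
| A | mulched | 101 |
| A | irrigated | 904 |
| B | high_N | 374 |
| B | mulched | 611 |
| B | irrigated | 991 |
| C | high_N | 670 |
| C | mulched | 937 |
| C | irrigated | 704 |

Each (plot, column) pair becomes one row: 3 × 3 = 9 rows.
For example, (A, high_N) → yield_kg=303.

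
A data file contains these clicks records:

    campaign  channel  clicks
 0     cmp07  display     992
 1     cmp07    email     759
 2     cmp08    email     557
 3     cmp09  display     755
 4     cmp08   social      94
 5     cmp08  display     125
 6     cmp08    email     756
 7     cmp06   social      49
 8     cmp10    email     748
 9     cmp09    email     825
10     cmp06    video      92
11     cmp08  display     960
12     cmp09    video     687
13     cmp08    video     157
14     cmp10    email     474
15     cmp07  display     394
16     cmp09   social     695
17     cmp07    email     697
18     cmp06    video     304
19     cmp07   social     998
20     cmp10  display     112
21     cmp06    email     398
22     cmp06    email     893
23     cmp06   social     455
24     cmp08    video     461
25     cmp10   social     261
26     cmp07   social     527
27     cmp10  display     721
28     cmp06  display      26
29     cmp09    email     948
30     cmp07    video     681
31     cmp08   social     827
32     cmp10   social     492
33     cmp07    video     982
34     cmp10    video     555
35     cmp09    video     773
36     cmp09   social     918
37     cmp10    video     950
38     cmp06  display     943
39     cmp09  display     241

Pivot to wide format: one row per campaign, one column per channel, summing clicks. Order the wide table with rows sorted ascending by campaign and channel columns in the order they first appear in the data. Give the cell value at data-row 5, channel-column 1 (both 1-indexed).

With rows sorted ascending by campaign, row 5 is campaign=cmp10. channel columns in first-appearance order: display, email, social, video; column 1 is display.
Long rows with campaign=cmp10, channel=display: 112 + 721 = 833.

833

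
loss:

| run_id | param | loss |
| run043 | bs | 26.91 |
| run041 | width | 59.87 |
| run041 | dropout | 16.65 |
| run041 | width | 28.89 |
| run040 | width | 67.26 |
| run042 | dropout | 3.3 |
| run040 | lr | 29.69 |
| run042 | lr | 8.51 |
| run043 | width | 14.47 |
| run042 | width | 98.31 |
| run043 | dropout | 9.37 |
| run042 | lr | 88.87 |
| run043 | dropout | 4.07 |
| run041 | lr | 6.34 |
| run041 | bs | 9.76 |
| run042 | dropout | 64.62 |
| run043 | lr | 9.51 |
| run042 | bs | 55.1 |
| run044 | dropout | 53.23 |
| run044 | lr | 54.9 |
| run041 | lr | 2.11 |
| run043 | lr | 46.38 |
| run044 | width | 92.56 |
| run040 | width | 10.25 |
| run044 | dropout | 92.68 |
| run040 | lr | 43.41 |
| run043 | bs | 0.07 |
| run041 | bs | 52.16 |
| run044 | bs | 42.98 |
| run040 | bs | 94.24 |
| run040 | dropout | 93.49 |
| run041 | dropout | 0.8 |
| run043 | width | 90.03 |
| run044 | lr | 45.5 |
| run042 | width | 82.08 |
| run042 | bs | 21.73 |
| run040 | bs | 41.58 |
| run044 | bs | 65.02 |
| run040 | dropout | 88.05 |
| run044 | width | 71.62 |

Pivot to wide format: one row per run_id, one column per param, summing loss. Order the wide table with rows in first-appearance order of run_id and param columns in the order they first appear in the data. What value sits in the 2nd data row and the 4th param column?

With rows in first-appearance order of run_id, row 2 is run_id=run041. param columns in first-appearance order: bs, width, dropout, lr; column 4 is lr.
Long rows with run_id=run041, param=lr: 6.34 + 2.11 = 8.45.

8.45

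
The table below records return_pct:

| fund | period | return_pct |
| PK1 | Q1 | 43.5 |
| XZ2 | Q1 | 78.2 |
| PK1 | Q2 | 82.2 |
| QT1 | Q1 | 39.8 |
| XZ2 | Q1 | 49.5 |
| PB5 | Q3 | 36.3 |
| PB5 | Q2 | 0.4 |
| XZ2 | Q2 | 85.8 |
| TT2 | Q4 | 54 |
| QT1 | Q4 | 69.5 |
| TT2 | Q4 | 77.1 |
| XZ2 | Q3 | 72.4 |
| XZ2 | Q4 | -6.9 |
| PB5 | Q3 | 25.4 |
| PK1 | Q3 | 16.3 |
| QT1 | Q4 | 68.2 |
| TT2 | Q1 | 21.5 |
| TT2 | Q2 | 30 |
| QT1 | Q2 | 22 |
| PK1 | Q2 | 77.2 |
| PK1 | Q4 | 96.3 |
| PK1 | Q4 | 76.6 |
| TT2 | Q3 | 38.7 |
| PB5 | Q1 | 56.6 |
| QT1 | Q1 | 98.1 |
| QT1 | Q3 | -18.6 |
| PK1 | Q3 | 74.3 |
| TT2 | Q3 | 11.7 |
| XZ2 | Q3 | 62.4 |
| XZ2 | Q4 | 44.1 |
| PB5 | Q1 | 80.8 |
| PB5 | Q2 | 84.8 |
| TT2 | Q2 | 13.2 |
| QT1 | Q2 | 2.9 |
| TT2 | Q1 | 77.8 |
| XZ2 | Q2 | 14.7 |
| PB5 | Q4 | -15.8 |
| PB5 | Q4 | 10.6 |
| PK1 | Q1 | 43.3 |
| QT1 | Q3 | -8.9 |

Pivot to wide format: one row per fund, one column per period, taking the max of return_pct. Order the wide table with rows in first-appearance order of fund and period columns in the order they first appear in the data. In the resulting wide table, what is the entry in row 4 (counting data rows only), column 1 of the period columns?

80.8

With rows in first-appearance order of fund, row 4 is fund=PB5. period columns in first-appearance order: Q1, Q2, Q3, Q4; column 1 is Q1.
Long rows with fund=PB5, period=Q1: max(56.6, 80.8) = 80.8.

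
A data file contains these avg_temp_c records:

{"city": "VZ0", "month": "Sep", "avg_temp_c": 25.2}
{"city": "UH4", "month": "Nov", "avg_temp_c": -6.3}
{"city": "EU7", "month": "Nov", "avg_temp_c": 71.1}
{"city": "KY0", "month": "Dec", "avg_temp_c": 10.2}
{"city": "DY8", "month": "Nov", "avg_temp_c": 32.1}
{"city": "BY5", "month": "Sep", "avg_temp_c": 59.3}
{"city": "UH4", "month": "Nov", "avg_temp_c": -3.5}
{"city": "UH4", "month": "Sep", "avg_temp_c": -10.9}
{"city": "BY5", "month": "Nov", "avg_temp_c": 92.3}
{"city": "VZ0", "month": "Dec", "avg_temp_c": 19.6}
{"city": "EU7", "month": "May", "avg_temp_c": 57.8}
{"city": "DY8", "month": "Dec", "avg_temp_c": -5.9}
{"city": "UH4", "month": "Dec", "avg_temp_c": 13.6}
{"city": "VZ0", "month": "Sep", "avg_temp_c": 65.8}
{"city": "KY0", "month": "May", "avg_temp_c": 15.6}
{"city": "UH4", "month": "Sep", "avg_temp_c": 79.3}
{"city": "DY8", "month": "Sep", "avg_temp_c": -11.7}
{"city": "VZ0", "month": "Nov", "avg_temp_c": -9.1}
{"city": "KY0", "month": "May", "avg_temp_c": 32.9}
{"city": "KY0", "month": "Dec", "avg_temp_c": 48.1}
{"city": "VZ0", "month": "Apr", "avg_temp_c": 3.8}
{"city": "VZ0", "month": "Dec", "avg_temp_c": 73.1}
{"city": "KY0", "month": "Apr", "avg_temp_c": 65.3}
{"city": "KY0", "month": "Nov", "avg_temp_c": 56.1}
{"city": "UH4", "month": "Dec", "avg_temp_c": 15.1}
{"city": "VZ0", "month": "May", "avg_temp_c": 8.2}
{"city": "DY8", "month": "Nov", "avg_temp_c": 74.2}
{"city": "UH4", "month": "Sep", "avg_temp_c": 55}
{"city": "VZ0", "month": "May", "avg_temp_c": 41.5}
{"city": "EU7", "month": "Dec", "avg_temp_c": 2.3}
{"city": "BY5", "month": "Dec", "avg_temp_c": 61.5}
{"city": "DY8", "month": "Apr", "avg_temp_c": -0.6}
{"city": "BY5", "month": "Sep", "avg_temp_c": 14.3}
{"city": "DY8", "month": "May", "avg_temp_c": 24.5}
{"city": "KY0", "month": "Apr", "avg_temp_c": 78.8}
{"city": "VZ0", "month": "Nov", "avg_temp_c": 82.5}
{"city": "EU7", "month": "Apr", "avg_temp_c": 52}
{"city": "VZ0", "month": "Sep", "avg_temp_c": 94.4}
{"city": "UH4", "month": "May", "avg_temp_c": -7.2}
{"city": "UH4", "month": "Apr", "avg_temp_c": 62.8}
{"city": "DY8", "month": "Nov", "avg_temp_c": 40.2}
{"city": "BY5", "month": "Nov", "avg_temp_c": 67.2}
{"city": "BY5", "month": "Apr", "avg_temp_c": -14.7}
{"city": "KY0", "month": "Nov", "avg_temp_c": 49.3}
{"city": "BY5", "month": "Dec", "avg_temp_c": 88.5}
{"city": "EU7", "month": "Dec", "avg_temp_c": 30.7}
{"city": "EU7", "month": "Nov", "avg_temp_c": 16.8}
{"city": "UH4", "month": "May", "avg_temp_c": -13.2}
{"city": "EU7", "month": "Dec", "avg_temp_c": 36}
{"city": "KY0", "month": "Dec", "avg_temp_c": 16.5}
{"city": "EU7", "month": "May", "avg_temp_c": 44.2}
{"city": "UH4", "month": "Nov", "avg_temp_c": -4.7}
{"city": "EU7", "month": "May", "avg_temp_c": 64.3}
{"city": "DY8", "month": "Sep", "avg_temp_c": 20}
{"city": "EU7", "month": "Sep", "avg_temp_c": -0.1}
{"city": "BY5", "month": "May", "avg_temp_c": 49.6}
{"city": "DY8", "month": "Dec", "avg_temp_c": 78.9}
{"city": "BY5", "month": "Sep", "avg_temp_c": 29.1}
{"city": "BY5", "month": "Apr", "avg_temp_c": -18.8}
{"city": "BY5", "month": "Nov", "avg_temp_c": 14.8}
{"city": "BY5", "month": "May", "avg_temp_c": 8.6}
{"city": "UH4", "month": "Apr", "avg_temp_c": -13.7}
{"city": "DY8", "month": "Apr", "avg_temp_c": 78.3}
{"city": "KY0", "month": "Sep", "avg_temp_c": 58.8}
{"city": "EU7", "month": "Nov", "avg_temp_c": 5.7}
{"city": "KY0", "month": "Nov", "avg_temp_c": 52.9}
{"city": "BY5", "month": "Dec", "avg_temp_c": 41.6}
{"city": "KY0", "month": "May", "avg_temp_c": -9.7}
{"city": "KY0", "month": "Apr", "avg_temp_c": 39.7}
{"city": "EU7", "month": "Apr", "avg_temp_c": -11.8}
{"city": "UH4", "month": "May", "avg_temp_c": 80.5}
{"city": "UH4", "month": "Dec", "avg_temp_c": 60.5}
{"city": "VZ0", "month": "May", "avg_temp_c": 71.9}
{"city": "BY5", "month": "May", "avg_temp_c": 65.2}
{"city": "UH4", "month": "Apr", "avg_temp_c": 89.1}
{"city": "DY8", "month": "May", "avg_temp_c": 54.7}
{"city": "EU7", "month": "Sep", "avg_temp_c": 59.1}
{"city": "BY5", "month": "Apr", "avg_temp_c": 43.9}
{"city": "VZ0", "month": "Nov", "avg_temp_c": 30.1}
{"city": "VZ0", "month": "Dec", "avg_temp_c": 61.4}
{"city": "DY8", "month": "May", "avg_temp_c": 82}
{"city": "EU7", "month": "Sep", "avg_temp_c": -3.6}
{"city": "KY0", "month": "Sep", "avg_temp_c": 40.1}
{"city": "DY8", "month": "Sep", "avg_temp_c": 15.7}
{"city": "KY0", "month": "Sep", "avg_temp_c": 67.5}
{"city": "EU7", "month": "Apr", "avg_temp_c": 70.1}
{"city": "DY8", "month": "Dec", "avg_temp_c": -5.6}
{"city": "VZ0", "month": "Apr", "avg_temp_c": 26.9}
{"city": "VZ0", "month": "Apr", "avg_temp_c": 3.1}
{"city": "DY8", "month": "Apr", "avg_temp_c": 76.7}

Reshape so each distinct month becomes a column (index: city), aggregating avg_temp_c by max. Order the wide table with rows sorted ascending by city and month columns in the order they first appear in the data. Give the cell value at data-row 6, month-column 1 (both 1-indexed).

With rows sorted ascending by city, row 6 is city=VZ0. month columns in first-appearance order: Sep, Nov, Dec, May, Apr; column 1 is Sep.
Long rows with city=VZ0, month=Sep: max(25.2, 65.8, 94.4) = 94.4.

94.4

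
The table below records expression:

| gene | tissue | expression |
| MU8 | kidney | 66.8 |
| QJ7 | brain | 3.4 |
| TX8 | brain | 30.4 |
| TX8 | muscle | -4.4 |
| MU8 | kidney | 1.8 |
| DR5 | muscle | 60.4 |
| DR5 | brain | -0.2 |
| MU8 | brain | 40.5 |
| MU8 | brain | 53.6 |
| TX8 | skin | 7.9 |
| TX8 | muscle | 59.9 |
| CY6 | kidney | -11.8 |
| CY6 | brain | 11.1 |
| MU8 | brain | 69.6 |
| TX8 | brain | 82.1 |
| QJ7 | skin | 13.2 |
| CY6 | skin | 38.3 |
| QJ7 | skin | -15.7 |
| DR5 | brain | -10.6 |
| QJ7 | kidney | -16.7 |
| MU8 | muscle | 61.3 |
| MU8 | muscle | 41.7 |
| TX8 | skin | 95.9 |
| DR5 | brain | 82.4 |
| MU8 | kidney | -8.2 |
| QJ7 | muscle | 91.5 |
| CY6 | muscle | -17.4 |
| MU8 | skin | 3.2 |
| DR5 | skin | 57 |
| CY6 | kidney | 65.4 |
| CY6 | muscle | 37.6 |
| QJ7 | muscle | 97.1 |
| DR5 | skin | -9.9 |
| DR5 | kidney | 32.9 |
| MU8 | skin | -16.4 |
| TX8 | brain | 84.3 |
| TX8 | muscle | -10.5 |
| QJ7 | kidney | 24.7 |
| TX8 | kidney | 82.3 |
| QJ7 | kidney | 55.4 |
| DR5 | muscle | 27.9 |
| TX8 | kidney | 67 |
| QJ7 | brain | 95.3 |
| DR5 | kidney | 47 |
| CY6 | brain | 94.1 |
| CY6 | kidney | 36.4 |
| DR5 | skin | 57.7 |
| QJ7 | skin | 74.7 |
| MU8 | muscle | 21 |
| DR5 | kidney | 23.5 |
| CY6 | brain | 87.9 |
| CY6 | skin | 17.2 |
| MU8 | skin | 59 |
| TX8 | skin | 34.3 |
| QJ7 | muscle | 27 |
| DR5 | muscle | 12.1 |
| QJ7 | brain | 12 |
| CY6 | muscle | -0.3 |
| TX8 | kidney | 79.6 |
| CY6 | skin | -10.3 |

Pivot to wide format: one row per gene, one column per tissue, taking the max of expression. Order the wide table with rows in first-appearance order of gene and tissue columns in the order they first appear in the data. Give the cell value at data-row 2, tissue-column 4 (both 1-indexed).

74.7

With rows in first-appearance order of gene, row 2 is gene=QJ7. tissue columns in first-appearance order: kidney, brain, muscle, skin; column 4 is skin.
Long rows with gene=QJ7, tissue=skin: max(13.2, -15.7, 74.7) = 74.7.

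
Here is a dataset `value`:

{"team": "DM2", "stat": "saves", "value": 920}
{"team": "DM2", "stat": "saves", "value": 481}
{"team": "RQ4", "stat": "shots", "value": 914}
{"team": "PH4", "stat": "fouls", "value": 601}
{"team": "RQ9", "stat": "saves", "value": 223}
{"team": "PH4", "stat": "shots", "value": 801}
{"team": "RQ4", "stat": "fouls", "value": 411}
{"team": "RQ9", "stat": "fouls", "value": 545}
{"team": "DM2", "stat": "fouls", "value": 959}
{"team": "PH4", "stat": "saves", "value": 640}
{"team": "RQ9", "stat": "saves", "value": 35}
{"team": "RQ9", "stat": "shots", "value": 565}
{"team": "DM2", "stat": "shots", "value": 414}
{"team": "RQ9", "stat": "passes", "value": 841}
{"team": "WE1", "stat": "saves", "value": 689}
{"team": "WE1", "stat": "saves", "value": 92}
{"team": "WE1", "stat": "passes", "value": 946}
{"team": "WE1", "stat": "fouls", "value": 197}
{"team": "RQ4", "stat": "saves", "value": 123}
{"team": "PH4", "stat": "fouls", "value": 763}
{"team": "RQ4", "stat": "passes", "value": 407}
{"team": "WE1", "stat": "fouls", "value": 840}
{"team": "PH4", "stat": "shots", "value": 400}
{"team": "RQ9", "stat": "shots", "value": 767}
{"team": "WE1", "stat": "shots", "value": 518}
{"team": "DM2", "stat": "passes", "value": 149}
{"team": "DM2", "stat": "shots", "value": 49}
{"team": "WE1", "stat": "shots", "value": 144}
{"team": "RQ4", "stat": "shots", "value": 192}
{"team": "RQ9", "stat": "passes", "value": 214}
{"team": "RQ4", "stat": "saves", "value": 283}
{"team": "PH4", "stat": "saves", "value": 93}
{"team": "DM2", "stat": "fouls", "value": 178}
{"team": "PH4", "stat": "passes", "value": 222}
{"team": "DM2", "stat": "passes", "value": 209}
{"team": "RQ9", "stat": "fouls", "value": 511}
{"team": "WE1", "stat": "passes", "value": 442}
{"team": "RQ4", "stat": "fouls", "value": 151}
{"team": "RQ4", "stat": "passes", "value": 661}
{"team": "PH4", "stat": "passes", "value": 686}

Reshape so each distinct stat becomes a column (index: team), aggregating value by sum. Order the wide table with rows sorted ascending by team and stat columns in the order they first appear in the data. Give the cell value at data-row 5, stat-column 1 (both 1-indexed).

781

With rows sorted ascending by team, row 5 is team=WE1. stat columns in first-appearance order: saves, shots, fouls, passes; column 1 is saves.
Long rows with team=WE1, stat=saves: 689 + 92 = 781.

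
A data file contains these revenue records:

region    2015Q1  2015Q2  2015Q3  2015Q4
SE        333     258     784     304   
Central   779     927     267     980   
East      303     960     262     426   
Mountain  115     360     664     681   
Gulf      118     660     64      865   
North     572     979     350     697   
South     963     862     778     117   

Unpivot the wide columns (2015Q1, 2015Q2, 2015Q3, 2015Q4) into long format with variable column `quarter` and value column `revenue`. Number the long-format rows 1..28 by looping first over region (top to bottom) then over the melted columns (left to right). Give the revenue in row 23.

28 rows total (7 × 4). Row 23: index ⌊(23-1)/4⌋ = 5 into region → North; (23-1) mod 4 = 2 into the melted columns → 2015Q3.
So row 23 is (North, 2015Q3, 350); revenue = 350.

350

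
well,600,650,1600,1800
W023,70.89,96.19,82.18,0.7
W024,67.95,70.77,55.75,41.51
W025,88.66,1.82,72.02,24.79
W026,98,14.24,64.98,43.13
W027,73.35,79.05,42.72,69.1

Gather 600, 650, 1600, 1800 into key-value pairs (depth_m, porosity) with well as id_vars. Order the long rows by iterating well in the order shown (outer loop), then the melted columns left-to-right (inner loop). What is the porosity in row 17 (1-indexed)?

73.35

20 rows total (5 × 4). Row 17: index ⌊(17-1)/4⌋ = 4 into well → W027; (17-1) mod 4 = 0 into the melted columns → 600.
So row 17 is (W027, 600, 73.35); porosity = 73.35.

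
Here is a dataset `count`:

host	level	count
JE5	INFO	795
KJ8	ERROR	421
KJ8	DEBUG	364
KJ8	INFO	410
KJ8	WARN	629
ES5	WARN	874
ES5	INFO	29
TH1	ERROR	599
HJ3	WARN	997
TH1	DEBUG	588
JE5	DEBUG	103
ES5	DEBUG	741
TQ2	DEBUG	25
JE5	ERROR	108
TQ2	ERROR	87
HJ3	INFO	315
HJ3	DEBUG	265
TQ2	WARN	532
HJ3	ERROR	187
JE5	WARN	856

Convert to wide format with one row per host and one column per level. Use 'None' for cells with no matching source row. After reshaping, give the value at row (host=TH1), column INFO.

No long-format row has host=TH1 and level=INFO, so the cell is None.

None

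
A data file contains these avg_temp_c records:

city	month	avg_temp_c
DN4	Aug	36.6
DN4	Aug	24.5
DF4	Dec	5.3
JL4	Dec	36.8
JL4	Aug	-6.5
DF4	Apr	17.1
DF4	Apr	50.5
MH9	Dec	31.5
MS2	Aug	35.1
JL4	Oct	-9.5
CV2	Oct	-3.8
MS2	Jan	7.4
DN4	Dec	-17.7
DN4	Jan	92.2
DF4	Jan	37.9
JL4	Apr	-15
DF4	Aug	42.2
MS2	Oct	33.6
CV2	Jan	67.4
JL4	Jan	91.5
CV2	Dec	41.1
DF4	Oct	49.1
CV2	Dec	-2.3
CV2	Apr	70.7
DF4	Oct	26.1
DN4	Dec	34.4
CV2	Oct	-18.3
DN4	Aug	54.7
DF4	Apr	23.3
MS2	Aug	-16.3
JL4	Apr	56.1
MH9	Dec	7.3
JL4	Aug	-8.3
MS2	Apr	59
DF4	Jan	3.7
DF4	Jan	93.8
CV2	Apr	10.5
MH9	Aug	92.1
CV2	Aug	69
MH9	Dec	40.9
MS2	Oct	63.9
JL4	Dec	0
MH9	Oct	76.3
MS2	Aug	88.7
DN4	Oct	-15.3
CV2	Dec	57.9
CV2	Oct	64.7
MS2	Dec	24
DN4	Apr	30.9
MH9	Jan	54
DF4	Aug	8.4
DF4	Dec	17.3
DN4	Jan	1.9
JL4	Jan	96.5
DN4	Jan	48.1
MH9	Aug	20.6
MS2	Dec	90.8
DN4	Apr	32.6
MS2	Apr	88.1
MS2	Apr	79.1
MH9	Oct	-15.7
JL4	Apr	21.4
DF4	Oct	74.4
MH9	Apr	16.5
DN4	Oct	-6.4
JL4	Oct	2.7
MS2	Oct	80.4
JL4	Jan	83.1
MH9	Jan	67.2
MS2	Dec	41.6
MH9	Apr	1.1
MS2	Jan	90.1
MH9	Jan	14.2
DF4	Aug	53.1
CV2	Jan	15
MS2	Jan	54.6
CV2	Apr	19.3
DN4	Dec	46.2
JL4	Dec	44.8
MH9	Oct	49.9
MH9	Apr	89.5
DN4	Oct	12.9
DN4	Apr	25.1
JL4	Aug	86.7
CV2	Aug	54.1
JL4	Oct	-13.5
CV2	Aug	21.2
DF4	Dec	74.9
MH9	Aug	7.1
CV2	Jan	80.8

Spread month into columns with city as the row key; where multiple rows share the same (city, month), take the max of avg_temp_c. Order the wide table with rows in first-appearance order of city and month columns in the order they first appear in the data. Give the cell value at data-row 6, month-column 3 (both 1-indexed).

With rows in first-appearance order of city, row 6 is city=CV2. month columns in first-appearance order: Aug, Dec, Apr, Oct, Jan; column 3 is Apr.
Long rows with city=CV2, month=Apr: max(70.7, 10.5, 19.3) = 70.7.

70.7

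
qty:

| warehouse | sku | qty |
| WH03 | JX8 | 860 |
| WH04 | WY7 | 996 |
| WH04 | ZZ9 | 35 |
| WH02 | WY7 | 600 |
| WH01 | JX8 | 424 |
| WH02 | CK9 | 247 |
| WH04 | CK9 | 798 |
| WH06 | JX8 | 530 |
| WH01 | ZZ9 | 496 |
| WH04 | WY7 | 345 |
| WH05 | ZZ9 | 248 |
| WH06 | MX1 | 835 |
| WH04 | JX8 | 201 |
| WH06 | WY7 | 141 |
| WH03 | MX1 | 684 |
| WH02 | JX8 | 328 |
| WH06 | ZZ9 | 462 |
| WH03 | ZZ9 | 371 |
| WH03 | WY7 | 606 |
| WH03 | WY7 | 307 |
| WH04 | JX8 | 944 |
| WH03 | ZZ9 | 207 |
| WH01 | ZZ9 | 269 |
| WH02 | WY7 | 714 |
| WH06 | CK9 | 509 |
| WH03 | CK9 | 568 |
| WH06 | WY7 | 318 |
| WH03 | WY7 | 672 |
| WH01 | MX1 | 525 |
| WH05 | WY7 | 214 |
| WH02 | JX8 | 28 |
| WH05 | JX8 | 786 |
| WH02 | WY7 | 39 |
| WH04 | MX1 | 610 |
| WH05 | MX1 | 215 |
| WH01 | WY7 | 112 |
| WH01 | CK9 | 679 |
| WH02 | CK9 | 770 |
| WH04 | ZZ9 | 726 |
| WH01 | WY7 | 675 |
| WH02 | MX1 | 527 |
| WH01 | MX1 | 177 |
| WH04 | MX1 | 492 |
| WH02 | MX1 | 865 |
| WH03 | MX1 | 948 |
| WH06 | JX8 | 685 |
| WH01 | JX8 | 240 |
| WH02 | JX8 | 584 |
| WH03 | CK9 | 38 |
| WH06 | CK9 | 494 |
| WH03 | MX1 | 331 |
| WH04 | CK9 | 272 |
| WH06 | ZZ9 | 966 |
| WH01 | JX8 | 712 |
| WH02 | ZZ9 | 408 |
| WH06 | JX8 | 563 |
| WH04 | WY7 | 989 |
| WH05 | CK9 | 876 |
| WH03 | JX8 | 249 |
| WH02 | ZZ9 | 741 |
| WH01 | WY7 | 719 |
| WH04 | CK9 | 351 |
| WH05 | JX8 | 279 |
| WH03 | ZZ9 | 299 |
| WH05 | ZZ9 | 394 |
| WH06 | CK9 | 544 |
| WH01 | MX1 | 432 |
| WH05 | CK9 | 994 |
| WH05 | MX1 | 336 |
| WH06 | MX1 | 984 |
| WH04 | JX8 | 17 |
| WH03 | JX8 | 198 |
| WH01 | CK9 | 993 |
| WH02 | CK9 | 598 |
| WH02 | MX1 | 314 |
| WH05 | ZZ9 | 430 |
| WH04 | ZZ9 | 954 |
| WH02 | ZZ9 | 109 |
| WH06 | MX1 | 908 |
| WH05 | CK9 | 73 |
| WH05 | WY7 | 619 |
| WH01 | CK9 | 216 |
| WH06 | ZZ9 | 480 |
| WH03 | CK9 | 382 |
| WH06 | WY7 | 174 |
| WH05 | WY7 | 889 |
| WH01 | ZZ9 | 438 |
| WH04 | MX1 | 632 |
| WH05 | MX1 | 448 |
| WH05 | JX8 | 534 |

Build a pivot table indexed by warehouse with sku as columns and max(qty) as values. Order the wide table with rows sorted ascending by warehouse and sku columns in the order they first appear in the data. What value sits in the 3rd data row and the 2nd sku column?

With rows sorted ascending by warehouse, row 3 is warehouse=WH03. sku columns in first-appearance order: JX8, WY7, ZZ9, CK9, MX1; column 2 is WY7.
Long rows with warehouse=WH03, sku=WY7: max(606, 307, 672) = 672.

672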